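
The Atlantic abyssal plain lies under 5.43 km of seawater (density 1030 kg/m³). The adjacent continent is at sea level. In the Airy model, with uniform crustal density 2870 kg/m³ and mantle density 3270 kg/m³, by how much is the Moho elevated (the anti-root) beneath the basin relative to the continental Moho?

In Airy isostatic equilibrium: replacing crust with seawater at the top is compensated by replacing crust with mantle at the base: d (ρ_c − ρ_w) = a (ρ_m − ρ_c).
a = d (ρ_c − ρ_w)/(ρ_m − ρ_c) = 5.43 km × 1840/400 = 25 km.

25 km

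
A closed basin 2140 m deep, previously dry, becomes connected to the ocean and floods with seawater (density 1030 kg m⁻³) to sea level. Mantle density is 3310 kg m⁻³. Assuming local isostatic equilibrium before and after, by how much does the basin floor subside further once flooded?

967 m

After flooding the water column is d + s deep. Its weight must equal the weight of mantle displaced by the extra subsidence s: (d + s) ρ_w = s ρ_m.
s = d ρ_w / (ρ_m − ρ_w) = 2140 m × 1030/(3310 − 1030) = 967 m.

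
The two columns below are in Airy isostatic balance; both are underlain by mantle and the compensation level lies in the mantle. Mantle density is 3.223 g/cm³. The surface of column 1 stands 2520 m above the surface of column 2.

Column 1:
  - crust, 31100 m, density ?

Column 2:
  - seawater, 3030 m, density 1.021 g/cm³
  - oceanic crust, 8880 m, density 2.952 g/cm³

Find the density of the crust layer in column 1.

2.67 g/cm³

Take the compensation level at the base of the deeper column (depth z_c below the surface of column 1) and equate Σ ρ_i t_i down to z_c; mantle fills any gap and the z_c terms cancel.
Column 1: 31100×ρ + (z_c − 31100)×3.223
Column 2: 2520×0 + 3030×1.021 + 8880×2.952 + (z_c − 2520 − 11910)×3.223
The z_c×3.223 term appears on both sides and cancels. Collect the known terms of each column as K = Σ(ρt)_known − 3.223 × (depth of known layers): K_1 = 0 − 3.223×31100 = −100235.3; K_2 = 29307.39 − 3.223×(2520 + 11910) = −17200.5.
Balance: K_1 + 31100×ρ = K_2, so ρ = (K_2 − K_1)/31100 = 83034.8/31100 = 2.67 g/cm³.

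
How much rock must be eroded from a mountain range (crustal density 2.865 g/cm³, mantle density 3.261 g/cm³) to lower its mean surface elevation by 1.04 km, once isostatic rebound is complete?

8.56 km

Net drop Δ = e − u = e − e ρ_c/ρ_m = e (ρ_m − ρ_c)/ρ_m.
e = Δ ρ_m/(ρ_m − ρ_c) = 1.04 km × 3.261/0.396 = 8.56 km.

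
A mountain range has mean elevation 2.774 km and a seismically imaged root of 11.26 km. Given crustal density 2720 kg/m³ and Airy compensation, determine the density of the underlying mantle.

Airy balance: ρ_c h = (ρ_m − ρ_c) r → ρ_m = ρ_c (1 + h/r).
ρ_m = 2720 × (1 + 2.774 km/11.26 km) = 3390 kg/m³.

3390 kg/m³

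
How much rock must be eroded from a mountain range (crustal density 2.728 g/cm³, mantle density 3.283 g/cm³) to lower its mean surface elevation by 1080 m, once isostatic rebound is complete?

Net drop Δ = e − u = e − e ρ_c/ρ_m = e (ρ_m − ρ_c)/ρ_m.
e = Δ ρ_m/(ρ_m − ρ_c) = 1080 m × 3.283/0.555 = 6390 m.

6390 m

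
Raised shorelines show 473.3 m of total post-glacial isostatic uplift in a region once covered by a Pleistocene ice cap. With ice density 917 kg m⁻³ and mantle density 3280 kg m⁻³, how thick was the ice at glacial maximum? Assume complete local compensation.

1690 m

u = t ρ_ice/ρ_m → t = u ρ_m/ρ_ice = 473.3 m × 3280/917 = 1690 m.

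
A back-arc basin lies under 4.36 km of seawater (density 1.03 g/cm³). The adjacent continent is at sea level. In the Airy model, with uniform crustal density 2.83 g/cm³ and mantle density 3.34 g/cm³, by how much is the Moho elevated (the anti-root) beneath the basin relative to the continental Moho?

Equating mass per unit area of the two columns: replacing crust with seawater at the top is compensated by replacing crust with mantle at the base: d (ρ_c − ρ_w) = a (ρ_m − ρ_c).
a = d (ρ_c − ρ_w)/(ρ_m − ρ_c) = 4.36 km × 1.8/0.51 = 15.4 km.

15.4 km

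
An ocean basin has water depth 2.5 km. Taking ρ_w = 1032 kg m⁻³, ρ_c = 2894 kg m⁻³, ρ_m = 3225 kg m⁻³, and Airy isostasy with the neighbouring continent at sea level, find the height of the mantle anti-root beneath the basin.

14.1 km

In Airy isostatic equilibrium: replacing crust with seawater at the top is compensated by replacing crust with mantle at the base: d (ρ_c − ρ_w) = a (ρ_m − ρ_c).
a = d (ρ_c − ρ_w)/(ρ_m − ρ_c) = 2.5 km × 1862/331 = 14.1 km.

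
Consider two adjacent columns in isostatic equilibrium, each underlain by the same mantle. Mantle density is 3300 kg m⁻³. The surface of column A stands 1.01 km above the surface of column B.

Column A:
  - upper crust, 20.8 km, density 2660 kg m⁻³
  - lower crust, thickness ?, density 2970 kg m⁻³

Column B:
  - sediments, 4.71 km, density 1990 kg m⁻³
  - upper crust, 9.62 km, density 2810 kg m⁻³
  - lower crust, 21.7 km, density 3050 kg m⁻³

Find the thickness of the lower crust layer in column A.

19.2 km

Take the compensation level at the base of the deeper column (depth z_c below the surface of column A) and equate Σ ρ_i t_i down to z_c; mantle fills any gap and the z_c terms cancel.
Column A: 20.8×2660 + x×2970 + (z_c − 20.8 − x)×3300
Column B: 1.01×0 + 4.71×1990 + 9.62×2810 + 21.7×3050 + (z_c − 1.01 − 36.03)×3300
The z_c×3300 term appears on both sides and cancels. Collect the known terms of each column as K = Σ(ρt)_known − 3300 × (depth of known layers): K_A = 55328 − 3300×20.8 = −13312; K_B = 102590.1 − 3300×(1.01 + 36.03) = −19641.9.
Balance: K_A − x×(3300 − 2970) = K_B, so x = (K_A − K_B)/(3300 − 2970) = 6329.9/330 = 19.2 km.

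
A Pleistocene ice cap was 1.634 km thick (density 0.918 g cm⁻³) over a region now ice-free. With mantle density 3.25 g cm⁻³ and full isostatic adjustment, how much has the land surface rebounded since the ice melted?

Removing the load lets mantle flow back in; uplift u satisfies ρ_ice t = ρ_m u.
u = t ρ_ice/ρ_m = 1.634 km × 0.918/3.25 = 0.462 km.

0.462 km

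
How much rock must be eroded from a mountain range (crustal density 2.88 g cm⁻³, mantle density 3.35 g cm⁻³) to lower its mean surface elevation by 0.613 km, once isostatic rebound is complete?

Net drop Δ = e − u = e − e ρ_c/ρ_m = e (ρ_m − ρ_c)/ρ_m.
e = Δ ρ_m/(ρ_m − ρ_c) = 0.613 km × 3.35/0.47 = 4.37 km.

4.37 km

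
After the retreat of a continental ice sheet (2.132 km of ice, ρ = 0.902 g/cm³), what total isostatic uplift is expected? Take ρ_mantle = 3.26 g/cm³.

0.59 km

Removing the load lets mantle flow back in; uplift u satisfies ρ_ice t = ρ_m u.
u = t ρ_ice/ρ_m = 2.132 km × 0.902/3.26 = 0.59 km.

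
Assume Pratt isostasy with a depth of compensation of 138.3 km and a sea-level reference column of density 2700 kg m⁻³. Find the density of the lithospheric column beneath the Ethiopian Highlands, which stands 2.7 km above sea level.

2650 kg m⁻³

Pratt balance: ρ_ref D = ρ (D + h).
ρ = ρ_ref D/(D + h) = 2700 × 138.3 km/(138.3 km + 2.7 km) = 2650 kg m⁻³.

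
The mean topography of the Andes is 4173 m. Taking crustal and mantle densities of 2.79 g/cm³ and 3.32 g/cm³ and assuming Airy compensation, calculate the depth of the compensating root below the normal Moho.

22000 m

Balancing pressure at the compensation depth: the weight of the topography is balanced by the buoyancy of the root, ρ_c h = (ρ_m − ρ_c) r.
r = h · ρ_c / (ρ_m − ρ_c) = 4173 m × 2.79 / (3.32 − 2.79) = 22000 m.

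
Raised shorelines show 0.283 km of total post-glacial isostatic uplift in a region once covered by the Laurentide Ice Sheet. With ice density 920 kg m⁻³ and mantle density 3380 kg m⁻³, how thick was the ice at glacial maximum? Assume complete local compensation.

1.04 km

u = t ρ_ice/ρ_m → t = u ρ_m/ρ_ice = 0.283 km × 3380/920 = 1.04 km.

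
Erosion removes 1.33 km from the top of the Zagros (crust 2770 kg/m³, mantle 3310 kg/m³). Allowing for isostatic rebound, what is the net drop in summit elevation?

0.217 km

Rebound u = e ρ_c/ρ_m = 1.33 km × 2770/3310 = 1.113 km.
Net surface drop = e − u = 1.33 km − 1.113 km = e (ρ_m − ρ_c)/ρ_m = 0.217 km.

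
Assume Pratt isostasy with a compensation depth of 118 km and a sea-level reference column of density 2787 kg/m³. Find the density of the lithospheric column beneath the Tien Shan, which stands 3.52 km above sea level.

2710 kg/m³

Pratt balance: ρ_ref D = ρ (D + h).
ρ = ρ_ref D/(D + h) = 2787 × 118 km/(118 km + 3.52 km) = 2710 kg/m³.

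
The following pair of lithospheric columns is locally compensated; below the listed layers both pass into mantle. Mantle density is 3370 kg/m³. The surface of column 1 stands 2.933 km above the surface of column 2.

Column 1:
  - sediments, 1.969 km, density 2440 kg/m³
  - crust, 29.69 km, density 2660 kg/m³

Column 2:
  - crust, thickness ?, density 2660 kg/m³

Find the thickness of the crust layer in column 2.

18.3 km

Take the compensation level at the base of the deeper column (depth z_c below the surface of column 1) and equate Σ ρ_i t_i down to z_c; mantle fills any gap and the z_c terms cancel.
Column 1: 1.969×2440 + 29.69×2660 + (z_c − 31.659)×3370
Column 2: 2.933×0 + x×2660 + (z_c − 2.933 − 0 − x)×3370
The z_c×3370 term appears on both sides and cancels. Collect the known terms of each column as K = Σ(ρt)_known − 3370 × (depth of known layers): K_1 = 83779.76 − 3370×31.659 = −22911.07; K_2 = 0 − 3370×(2.933 + 0) = −9884.21.
Balance: K_1 = K_2 − x×(3370 − 2660), so x = (K_2 − K_1)/(3370 − 2660) = 13026.9/710 = 18.3 km.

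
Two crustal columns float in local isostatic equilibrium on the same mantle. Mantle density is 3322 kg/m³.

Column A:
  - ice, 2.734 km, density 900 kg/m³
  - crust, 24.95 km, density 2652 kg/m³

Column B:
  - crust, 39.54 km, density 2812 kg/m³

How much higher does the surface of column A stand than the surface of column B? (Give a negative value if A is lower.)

0.955 km

For any compensation level in the mantle, the mantle terms cancel and isostasy reduces to e = (Σt_A − Σt_B) − (Σ(ρt)_A − Σ(ρt)_B) / ρ_m.
Σt_A = 27.684 km; Σt_B = 39.54 km; Σ(ρt)_A = 68628; Σ(ρt)_B = 111186.48 (in km·kg/m³).
e = (27.684 − 39.54) − (68628 − 111186.48) / 3322 = 0.955 km.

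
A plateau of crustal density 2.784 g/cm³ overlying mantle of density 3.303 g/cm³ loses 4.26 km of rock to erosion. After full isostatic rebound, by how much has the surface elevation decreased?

0.669 km

Rebound u = e ρ_c/ρ_m = 4.26 km × 2.784/3.303 = 3.591 km.
Net surface drop = e − u = 4.26 km − 3.591 km = e (ρ_m − ρ_c)/ρ_m = 0.669 km.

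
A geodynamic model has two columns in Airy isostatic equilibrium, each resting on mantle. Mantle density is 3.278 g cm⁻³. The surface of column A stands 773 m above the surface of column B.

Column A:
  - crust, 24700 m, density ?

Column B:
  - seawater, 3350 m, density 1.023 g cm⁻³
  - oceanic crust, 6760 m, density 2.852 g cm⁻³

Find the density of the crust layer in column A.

2.75 g cm⁻³

Take the compensation level at the base of the deeper column (depth z_c below the surface of column A) and equate Σ ρ_i t_i down to z_c; mantle fills any gap and the z_c terms cancel.
Column A: 24700×ρ + (z_c − 24700)×3.278
Column B: 773×0 + 3350×1.023 + 6760×2.852 + (z_c − 773 − 10110)×3.278
The z_c×3.278 term appears on both sides and cancels. Collect the known terms of each column as K = Σ(ρt)_known − 3.278 × (depth of known layers): K_A = 0 − 3.278×24700 = −80966.6; K_B = 22706.57 − 3.278×(773 + 10110) = −12967.904.
Balance: K_A + 24700×ρ = K_B, so ρ = (K_B − K_A)/24700 = 67998.7/24700 = 2.75 g cm⁻³.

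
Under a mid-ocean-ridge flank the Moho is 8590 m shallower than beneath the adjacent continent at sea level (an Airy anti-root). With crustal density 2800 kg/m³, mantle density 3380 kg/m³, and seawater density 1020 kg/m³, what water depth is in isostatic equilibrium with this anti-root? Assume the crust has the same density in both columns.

Replacing a thickness d of crust by seawater at the top must be balanced by replacing crust with mantle at the base: d (ρ_c − ρ_w) = a (ρ_m − ρ_c).
d = a (ρ_m − ρ_c)/(ρ_c − ρ_w) = 8590 m × 580/1780 = 2800 m.

2800 m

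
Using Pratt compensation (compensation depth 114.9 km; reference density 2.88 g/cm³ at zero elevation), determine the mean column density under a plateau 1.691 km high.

2.84 g/cm³

Pratt balance: ρ_ref D = ρ (D + h).
ρ = ρ_ref D/(D + h) = 2.88 × 114.9 km/(114.9 km + 1.691 km) = 2.84 g/cm³.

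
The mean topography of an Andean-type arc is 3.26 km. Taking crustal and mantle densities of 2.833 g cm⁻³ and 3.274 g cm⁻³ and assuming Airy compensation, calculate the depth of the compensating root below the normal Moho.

20.9 km

By Archimedes' principle applied to the lithosphere: the weight of the topography is balanced by the buoyancy of the root, ρ_c h = (ρ_m − ρ_c) r.
r = h · ρ_c / (ρ_m − ρ_c) = 3.26 km × 2.833 / (3.274 − 2.833) = 20.9 km.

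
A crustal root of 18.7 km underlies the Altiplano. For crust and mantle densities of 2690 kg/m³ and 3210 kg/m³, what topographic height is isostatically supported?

By Archimedes' principle applied to the lithosphere: ρ_c h = (ρ_m − ρ_c) r.
h = r (ρ_m − ρ_c) / ρ_c = 18.7 km × (3210 − 2690) / 2690 = 3.61 km.

3.61 km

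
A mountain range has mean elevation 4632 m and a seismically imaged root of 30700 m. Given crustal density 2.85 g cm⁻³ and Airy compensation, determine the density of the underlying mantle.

Airy balance: ρ_c h = (ρ_m − ρ_c) r → ρ_m = ρ_c (1 + h/r).
ρ_m = 2.85 × (1 + 4632 m/30700 m) = 3.28 g cm⁻³.

3.28 g cm⁻³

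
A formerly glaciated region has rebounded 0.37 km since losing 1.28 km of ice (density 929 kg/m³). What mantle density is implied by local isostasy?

ρ_m = ρ_ice t / u = 929 × 1.28 km/0.37 km = 3210 kg/m³.

3210 kg/m³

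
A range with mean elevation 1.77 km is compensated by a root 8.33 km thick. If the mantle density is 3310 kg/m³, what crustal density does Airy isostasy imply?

2730 kg/m³

ρ_c h = (ρ_m − ρ_c) r → ρ_c (h + r) = ρ_m r → ρ_c = ρ_m r / (h + r).
ρ_c = 3310 × 8.33 km / (1.77 km + 8.33 km) = 2730 kg/m³.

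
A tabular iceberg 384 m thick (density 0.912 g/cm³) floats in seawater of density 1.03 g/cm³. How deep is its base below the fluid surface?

340 m

Draft d = t ρ_obj/ρ_fluid = 384 m × 0.912/1.03 = 340 m.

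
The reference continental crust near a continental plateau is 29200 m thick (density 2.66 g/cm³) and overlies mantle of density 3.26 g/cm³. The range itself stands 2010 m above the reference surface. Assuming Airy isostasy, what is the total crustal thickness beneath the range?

Root depth r = h ρ_c / (ρ_m − ρ_c) = 2010 m × 2.66 / 0.6 = 8911 m.
Total thickness = T + h + r = 29200 m + 2010 m + 8911 m = 40100 m.

40100 m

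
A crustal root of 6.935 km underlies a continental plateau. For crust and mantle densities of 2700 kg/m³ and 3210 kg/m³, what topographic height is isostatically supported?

1.31 km

By Archimedes' principle applied to the lithosphere: ρ_c h = (ρ_m − ρ_c) r.
h = r (ρ_m − ρ_c) / ρ_c = 6.935 km × (3210 − 2700) / 2700 = 1.31 km.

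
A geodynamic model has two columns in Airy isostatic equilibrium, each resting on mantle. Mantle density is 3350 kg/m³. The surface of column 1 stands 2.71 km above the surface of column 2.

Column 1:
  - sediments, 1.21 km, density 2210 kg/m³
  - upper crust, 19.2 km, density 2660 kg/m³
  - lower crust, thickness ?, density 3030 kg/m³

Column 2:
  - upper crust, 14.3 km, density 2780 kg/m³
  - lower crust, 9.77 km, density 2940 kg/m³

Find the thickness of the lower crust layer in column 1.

20.6 km

Take the compensation level at the base of the deeper column (depth z_c below the surface of column 1) and equate Σ ρ_i t_i down to z_c; mantle fills any gap and the z_c terms cancel.
Column 1: 1.21×2210 + 19.2×2660 + x×3030 + (z_c − 20.41 − x)×3350
Column 2: 2.71×0 + 14.3×2780 + 9.77×2940 + (z_c − 2.71 − 24.07)×3350
The z_c×3350 term appears on both sides and cancels. Collect the known terms of each column as K = Σ(ρt)_known − 3350 × (depth of known layers): K_1 = 53746.1 − 3350×20.41 = −14627.4; K_2 = 68477.8 − 3350×(2.71 + 24.07) = −21235.2.
Balance: K_1 − x×(3350 − 3030) = K_2, so x = (K_1 − K_2)/(3350 − 3030) = 6607.8/320 = 20.6 km.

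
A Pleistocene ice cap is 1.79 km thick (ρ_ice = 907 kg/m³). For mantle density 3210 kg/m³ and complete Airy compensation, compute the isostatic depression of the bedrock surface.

0.506 km

Balancing pressure at the compensation depth: the ice load ρ_ice t is balanced by mantle displaced below, ρ_m s.
s = t ρ_ice / ρ_m = 1.79 km × 907/3210 = 0.506 km.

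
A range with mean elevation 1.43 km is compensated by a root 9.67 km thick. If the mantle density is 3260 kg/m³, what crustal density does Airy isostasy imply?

ρ_c h = (ρ_m − ρ_c) r → ρ_c (h + r) = ρ_m r → ρ_c = ρ_m r / (h + r).
ρ_c = 3260 × 9.67 km / (1.43 km + 9.67 km) = 2840 kg/m³.

2840 kg/m³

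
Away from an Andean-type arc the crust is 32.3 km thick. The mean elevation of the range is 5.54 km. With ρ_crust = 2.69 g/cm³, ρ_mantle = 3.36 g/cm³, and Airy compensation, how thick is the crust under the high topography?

60.1 km

Root depth r = h ρ_c / (ρ_m − ρ_c) = 5.54 km × 2.69 / 0.67 = 22.24 km.
Total thickness = T + h + r = 32.3 km + 5.54 km + 22.24 km = 60.1 km.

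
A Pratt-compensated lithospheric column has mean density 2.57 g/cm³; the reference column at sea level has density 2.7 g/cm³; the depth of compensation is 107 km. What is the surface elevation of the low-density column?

5.41 km

ρ_ref D = ρ (D + h) → h = D (ρ_ref − ρ)/ρ.
h = 107 km × (2.7 − 2.57)/2.57 = 5.41 km.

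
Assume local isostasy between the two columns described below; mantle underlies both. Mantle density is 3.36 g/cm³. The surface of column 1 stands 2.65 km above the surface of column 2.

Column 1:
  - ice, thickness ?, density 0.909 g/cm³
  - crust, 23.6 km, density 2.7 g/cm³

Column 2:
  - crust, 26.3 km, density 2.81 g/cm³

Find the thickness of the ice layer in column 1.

3.18 km

Take the compensation level at the base of the deeper column (depth z_c below the surface of column 1) and equate Σ ρ_i t_i down to z_c; mantle fills any gap and the z_c terms cancel.
Column 1: x×0.909 + 23.6×2.7 + (z_c − 23.6 − x)×3.36
Column 2: 2.65×0 + 26.3×2.81 + (z_c − 2.65 − 26.3)×3.36
The z_c×3.36 term appears on both sides and cancels. Collect the known terms of each column as K = Σ(ρt)_known − 3.36 × (depth of known layers): K_1 = 63.72 − 3.36×23.6 = −15.576; K_2 = 73.903 − 3.36×(2.65 + 26.3) = −23.369.
Balance: K_1 − x×(3.36 − 0.909) = K_2, so x = (K_1 − K_2)/(3.36 − 0.909) = 7.793/2.451 = 3.18 km.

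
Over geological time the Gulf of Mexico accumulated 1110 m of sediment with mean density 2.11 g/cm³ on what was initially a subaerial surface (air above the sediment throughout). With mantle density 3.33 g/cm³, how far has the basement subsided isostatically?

703 m

Subaerial load: s = t ρ_sed / ρ_m = 1110 m × 2.11/3.33 = 703 m.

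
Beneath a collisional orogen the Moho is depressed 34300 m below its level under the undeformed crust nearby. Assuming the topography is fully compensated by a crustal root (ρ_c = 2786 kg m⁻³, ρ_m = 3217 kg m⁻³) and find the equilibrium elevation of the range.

5310 m

By Archimedes' principle applied to the lithosphere: ρ_c h = (ρ_m − ρ_c) r.
h = r (ρ_m − ρ_c) / ρ_c = 34300 m × (3217 − 2786) / 2786 = 5310 m.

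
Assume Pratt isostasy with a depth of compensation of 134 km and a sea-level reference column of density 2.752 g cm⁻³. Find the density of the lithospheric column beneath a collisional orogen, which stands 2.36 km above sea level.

2.7 g cm⁻³

Pratt balance: ρ_ref D = ρ (D + h).
ρ = ρ_ref D/(D + h) = 2.752 × 134 km/(134 km + 2.36 km) = 2.7 g cm⁻³.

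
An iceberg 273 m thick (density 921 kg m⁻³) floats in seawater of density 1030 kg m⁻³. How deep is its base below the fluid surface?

Draft d = t ρ_obj/ρ_fluid = 273 m × 921/1030 = 244 m.

244 m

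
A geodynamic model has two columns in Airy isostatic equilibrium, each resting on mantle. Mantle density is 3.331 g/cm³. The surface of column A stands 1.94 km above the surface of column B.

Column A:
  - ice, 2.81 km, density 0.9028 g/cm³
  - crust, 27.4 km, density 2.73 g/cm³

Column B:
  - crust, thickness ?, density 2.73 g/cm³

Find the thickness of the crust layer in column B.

28 km

Take the compensation level at the base of the deeper column (depth z_c below the surface of column A) and equate Σ ρ_i t_i down to z_c; mantle fills any gap and the z_c terms cancel.
Column A: 2.81×0.9028 + 27.4×2.73 + (z_c − 30.21)×3.331
Column B: 1.94×0 + x×2.73 + (z_c − 1.94 − 0 − x)×3.331
The z_c×3.331 term appears on both sides and cancels. Collect the known terms of each column as K = Σ(ρt)_known − 3.331 × (depth of known layers): K_A = 77.338868 − 3.331×30.21 = −23.290642; K_B = 0 − 3.331×(1.94 + 0) = −6.46214.
Balance: K_A = K_B − x×(3.331 − 2.73), so x = (K_B − K_A)/(3.331 − 2.73) = 16.8285/0.601 = 28 km.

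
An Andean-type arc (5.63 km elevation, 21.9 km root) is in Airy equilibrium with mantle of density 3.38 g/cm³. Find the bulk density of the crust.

2.69 g/cm³

ρ_c h = (ρ_m − ρ_c) r → ρ_c (h + r) = ρ_m r → ρ_c = ρ_m r / (h + r).
ρ_c = 3.38 × 21.9 km / (5.63 km + 21.9 km) = 2.69 g/cm³.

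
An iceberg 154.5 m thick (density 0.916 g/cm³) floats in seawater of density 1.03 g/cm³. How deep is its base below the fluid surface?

Draft d = t ρ_obj/ρ_fluid = 154.5 m × 0.916/1.03 = 137 m.

137 m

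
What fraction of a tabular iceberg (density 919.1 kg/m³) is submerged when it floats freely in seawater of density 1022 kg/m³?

0.899

Submerged fraction = ρ_obj/ρ_fluid = 919.1/1022 = 0.899.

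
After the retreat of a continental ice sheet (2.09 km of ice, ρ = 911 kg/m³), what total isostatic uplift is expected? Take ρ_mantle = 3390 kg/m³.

Removing the load lets mantle flow back in; uplift u satisfies ρ_ice t = ρ_m u.
u = t ρ_ice/ρ_m = 2.09 km × 911/3390 = 0.562 km.

0.562 km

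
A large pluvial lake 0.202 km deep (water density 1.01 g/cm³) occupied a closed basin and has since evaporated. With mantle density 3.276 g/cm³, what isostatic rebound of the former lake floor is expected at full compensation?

u = d ρ_w/ρ_m = 0.202 km × 1.01/3.276 = 0.0623 km.

0.0623 km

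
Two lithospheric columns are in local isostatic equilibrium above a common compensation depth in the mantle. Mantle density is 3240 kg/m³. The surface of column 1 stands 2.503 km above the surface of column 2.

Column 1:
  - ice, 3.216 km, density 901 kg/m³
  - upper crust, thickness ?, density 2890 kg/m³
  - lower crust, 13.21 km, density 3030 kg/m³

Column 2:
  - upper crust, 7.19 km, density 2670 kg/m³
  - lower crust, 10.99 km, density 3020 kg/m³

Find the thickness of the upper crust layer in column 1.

Take the compensation level at the base of the deeper column (depth z_c below the surface of column 1) and equate Σ ρ_i t_i down to z_c; mantle fills any gap and the z_c terms cancel.
Column 1: 3.216×901 + x×2890 + 13.21×3030 + (z_c − 16.426 − x)×3240
Column 2: 2.503×0 + 7.19×2670 + 10.99×3020 + (z_c − 2.503 − 18.18)×3240
The z_c×3240 term appears on both sides and cancels. Collect the known terms of each column as K = Σ(ρt)_known − 3240 × (depth of known layers): K_1 = 42923.916 − 3240×16.426 = −10296.324; K_2 = 52387.1 − 3240×(2.503 + 18.18) = −14625.82.
Balance: K_1 − x×(3240 − 2890) = K_2, so x = (K_1 − K_2)/(3240 − 2890) = 4329.5/350 = 12.4 km.

12.4 km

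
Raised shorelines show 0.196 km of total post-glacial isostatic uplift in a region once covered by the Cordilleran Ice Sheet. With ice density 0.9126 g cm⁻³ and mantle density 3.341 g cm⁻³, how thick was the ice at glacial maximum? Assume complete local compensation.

u = t ρ_ice/ρ_m → t = u ρ_m/ρ_ice = 0.196 km × 3.341/0.9126 = 0.718 km.

0.718 km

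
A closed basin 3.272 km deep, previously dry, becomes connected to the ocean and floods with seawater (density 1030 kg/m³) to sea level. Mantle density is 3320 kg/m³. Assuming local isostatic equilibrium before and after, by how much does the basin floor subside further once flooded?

1.47 km

After flooding the water column is d + s deep. Its weight must equal the weight of mantle displaced by the extra subsidence s: (d + s) ρ_w = s ρ_m.
s = d ρ_w / (ρ_m − ρ_w) = 3.272 km × 1030/(3320 − 1030) = 1.47 km.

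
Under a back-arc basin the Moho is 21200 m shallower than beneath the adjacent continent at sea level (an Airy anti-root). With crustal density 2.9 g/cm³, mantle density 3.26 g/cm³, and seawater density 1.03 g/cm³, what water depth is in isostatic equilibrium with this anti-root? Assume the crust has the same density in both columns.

Replacing a thickness d of crust by seawater at the top must be balanced by replacing crust with mantle at the base: d (ρ_c − ρ_w) = a (ρ_m − ρ_c).
d = a (ρ_m − ρ_c)/(ρ_c − ρ_w) = 21200 m × 0.36/1.87 = 4080 m.

4080 m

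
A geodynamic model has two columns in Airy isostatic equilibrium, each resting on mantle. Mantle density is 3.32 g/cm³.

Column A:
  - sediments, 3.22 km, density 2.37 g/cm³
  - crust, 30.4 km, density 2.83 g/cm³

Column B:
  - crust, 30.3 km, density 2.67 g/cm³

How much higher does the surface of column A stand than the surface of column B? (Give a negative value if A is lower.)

−0.524 km

For any compensation level in the mantle, the mantle terms cancel and isostasy reduces to e = (Σt_A − Σt_B) − (Σ(ρt)_A − Σ(ρt)_B) / ρ_m.
Σt_A = 33.62 km; Σt_B = 30.3 km; Σ(ρt)_A = 93.6634; Σ(ρt)_B = 80.901 (in km·g/cm³).
e = (33.62 − 30.3) − (93.6634 − 80.901) / 3.32 = −0.524 km.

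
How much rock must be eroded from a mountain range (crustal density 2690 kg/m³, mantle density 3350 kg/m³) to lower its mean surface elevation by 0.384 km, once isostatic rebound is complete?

Net drop Δ = e − u = e − e ρ_c/ρ_m = e (ρ_m − ρ_c)/ρ_m.
e = Δ ρ_m/(ρ_m − ρ_c) = 0.384 km × 3350/660 = 1.95 km.

1.95 km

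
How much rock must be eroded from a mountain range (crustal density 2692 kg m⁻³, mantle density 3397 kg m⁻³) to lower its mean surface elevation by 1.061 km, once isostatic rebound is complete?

Net drop Δ = e − u = e − e ρ_c/ρ_m = e (ρ_m − ρ_c)/ρ_m.
e = Δ ρ_m/(ρ_m − ρ_c) = 1.061 km × 3397/705 = 5.11 km.

5.11 km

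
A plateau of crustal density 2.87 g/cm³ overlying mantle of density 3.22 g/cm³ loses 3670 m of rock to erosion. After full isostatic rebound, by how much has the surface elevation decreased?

Rebound u = e ρ_c/ρ_m = 3670 m × 2.87/3.22 = 3271 m.
Net surface drop = e − u = 3670 m − 3271 m = e (ρ_m − ρ_c)/ρ_m = 399 m.

399 m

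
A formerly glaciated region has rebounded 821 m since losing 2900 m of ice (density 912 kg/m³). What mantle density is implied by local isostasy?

ρ_m = ρ_ice t / u = 912 × 2900 m/821 m = 3220 kg/m³.

3220 kg/m³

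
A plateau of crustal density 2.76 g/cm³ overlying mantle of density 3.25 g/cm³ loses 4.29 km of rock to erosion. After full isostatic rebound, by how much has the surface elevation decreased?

Rebound u = e ρ_c/ρ_m = 4.29 km × 2.76/3.25 = 3.643 km.
Net surface drop = e − u = 4.29 km − 3.643 km = e (ρ_m − ρ_c)/ρ_m = 0.647 km.

0.647 km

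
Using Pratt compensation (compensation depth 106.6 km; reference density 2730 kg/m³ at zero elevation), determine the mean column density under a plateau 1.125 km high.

2700 kg/m³

Pratt balance: ρ_ref D = ρ (D + h).
ρ = ρ_ref D/(D + h) = 2730 × 106.6 km/(106.6 km + 1.125 km) = 2700 kg/m³.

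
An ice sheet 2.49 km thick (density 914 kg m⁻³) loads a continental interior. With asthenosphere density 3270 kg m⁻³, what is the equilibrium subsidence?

By Archimedes' principle applied to the lithosphere: the ice load ρ_ice t is balanced by mantle displaced below, ρ_m s.
s = t ρ_ice / ρ_m = 2.49 km × 914/3270 = 0.696 km.

0.696 km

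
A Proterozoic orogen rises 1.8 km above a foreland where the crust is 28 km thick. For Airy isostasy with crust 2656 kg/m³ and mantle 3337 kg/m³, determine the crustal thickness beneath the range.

36.8 km

Root depth r = h ρ_c / (ρ_m − ρ_c) = 1.8 km × 2656 / 681 = 7.02 km.
Total thickness = T + h + r = 28 km + 1.8 km + 7.02 km = 36.8 km.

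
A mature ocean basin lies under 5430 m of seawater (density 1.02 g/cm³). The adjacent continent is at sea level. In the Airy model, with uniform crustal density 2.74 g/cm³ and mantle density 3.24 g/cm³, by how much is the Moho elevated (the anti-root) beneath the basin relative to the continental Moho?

18700 m

For local isostatic compensation: replacing crust with seawater at the top is compensated by replacing crust with mantle at the base: d (ρ_c − ρ_w) = a (ρ_m − ρ_c).
a = d (ρ_c − ρ_w)/(ρ_m − ρ_c) = 5430 m × 1.72/0.5 = 18700 m.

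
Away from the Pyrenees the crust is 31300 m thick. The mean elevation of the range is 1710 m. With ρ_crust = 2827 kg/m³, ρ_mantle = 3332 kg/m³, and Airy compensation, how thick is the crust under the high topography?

42600 m

Root depth r = h ρ_c / (ρ_m − ρ_c) = 1710 m × 2827 / 505 = 9573 m.
Total thickness = T + h + r = 31300 m + 1710 m + 9573 m = 42600 m.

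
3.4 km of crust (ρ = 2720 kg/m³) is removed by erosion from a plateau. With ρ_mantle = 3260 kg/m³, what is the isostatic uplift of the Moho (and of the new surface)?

Unloading: uplift u = e ρ_c/ρ_m = 3.4 km × 2720/3260 = 2.84 km.

2.84 km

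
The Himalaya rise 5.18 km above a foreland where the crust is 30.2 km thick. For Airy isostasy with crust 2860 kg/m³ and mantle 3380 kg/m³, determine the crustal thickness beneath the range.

Root depth r = h ρ_c / (ρ_m − ρ_c) = 5.18 km × 2860 / 520 = 28.49 km.
Total thickness = T + h + r = 30.2 km + 5.18 km + 28.49 km = 63.9 km.

63.9 km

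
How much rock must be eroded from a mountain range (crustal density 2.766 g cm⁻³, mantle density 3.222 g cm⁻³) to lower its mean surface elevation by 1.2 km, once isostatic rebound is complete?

Net drop Δ = e − u = e − e ρ_c/ρ_m = e (ρ_m − ρ_c)/ρ_m.
e = Δ ρ_m/(ρ_m − ρ_c) = 1.2 km × 3.222/0.456 = 8.48 km.

8.48 km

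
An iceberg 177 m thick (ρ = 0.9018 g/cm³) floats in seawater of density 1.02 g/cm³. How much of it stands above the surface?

Floating equilibrium: submerged depth d = t ρ_obj/ρ_fluid = 177 m × 0.9018/1.02 = 156.5 m.
Freeboard = t − d = 177 m − 156.5 m = 20.5 m.

20.5 m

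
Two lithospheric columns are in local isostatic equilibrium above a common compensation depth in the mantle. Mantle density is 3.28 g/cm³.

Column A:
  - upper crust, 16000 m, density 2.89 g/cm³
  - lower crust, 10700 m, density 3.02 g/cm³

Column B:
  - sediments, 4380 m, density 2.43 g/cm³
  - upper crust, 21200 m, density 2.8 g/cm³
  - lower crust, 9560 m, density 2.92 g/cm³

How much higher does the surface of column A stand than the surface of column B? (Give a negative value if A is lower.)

−2540 m

For any compensation level in the mantle, the mantle terms cancel and isostasy reduces to e = (Σt_A − Σt_B) − (Σ(ρt)_A − Σ(ρt)_B) / ρ_m.
Σt_A = 26700 m; Σt_B = 35140 m; Σ(ρt)_A = 78554; Σ(ρt)_B = 97918.6 (in m·g/cm³).
e = (26700 − 35140) − (78554 − 97918.6) / 3.28 = −2540 m.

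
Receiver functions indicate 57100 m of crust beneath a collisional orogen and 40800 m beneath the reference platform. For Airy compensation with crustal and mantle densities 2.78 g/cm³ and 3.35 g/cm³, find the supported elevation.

2770 m

Excess crust Δ = 57100 m − 40800 m = 16300 m, split between elevation h and root r with h + r = Δ.
Airy balance ρ_c h = (ρ_m − ρ_c) r gives r = h ρ_c/(ρ_m − ρ_c), so h (1 + ρ_c/(ρ_m − ρ_c)) = Δ, i.e. h = Δ (ρ_m − ρ_c)/ρ_m.
h = 16300 m × 0.57/3.35 = 2770 m.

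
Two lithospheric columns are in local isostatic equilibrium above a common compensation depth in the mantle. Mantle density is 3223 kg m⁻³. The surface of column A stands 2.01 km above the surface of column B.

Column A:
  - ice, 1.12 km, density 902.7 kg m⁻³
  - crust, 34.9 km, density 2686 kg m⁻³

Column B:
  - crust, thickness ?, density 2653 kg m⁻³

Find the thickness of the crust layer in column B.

26.1 km

Take the compensation level at the base of the deeper column (depth z_c below the surface of column A) and equate Σ ρ_i t_i down to z_c; mantle fills any gap and the z_c terms cancel.
Column A: 1.12×902.7 + 34.9×2686 + (z_c − 36.02)×3223
Column B: 2.01×0 + x×2653 + (z_c − 2.01 − 0 − x)×3223
The z_c×3223 term appears on both sides and cancels. Collect the known terms of each column as K = Σ(ρt)_known − 3223 × (depth of known layers): K_A = 94752.424 − 3223×36.02 = −21340.036; K_B = 0 − 3223×(2.01 + 0) = −6478.23.
Balance: K_A = K_B − x×(3223 − 2653), so x = (K_B − K_A)/(3223 − 2653) = 14861.8/570 = 26.1 km.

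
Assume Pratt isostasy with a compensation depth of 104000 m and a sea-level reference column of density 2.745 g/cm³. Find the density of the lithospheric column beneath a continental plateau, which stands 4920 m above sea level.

Pratt balance: ρ_ref D = ρ (D + h).
ρ = ρ_ref D/(D + h) = 2.745 × 104000 m/(104000 m + 4920 m) = 2.62 g/cm³.

2.62 g/cm³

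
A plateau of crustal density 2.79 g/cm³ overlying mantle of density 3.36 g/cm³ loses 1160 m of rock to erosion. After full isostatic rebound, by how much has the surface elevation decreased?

197 m

Rebound u = e ρ_c/ρ_m = 1160 m × 2.79/3.36 = 963.2 m.
Net surface drop = e − u = 1160 m − 963.2 m = e (ρ_m − ρ_c)/ρ_m = 197 m.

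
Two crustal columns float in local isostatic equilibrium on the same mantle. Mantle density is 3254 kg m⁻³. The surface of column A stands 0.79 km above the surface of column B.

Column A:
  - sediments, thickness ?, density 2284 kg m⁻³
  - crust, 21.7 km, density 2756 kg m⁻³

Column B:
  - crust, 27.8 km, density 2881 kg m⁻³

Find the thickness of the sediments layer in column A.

Take the compensation level at the base of the deeper column (depth z_c below the surface of column A) and equate Σ ρ_i t_i down to z_c; mantle fills any gap and the z_c terms cancel.
Column A: x×2284 + 21.7×2756 + (z_c − 21.7 − x)×3254
Column B: 0.79×0 + 27.8×2881 + (z_c − 0.79 − 27.8)×3254
The z_c×3254 term appears on both sides and cancels. Collect the known terms of each column as K = Σ(ρt)_known − 3254 × (depth of known layers): K_A = 59805.2 − 3254×21.7 = −10806.6; K_B = 80091.8 − 3254×(0.79 + 27.8) = −12940.06.
Balance: K_A − x×(3254 − 2284) = K_B, so x = (K_A − K_B)/(3254 − 2284) = 2133.46/970 = 2.2 km.

2.2 km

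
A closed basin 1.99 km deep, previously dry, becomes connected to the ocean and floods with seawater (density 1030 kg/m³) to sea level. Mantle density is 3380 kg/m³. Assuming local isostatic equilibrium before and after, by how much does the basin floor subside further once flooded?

After flooding the water column is d + s deep. Its weight must equal the weight of mantle displaced by the extra subsidence s: (d + s) ρ_w = s ρ_m.
s = d ρ_w / (ρ_m − ρ_w) = 1.99 km × 1030/(3380 − 1030) = 0.872 km.

0.872 km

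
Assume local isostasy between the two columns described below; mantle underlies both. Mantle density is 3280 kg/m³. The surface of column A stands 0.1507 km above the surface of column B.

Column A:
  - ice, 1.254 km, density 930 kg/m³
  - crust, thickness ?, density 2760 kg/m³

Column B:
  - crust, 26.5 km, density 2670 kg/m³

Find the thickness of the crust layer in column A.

Take the compensation level at the base of the deeper column (depth z_c below the surface of column A) and equate Σ ρ_i t_i down to z_c; mantle fills any gap and the z_c terms cancel.
Column A: 1.254×930 + x×2760 + (z_c − 1.254 − x)×3280
Column B: 0.1507×0 + 26.5×2670 + (z_c − 0.1507 − 26.5)×3280
The z_c×3280 term appears on both sides and cancels. Collect the known terms of each column as K = Σ(ρt)_known − 3280 × (depth of known layers): K_A = 1166.22 − 3280×1.254 = −2946.9; K_B = 70755 − 3280×(0.1507 + 26.5) = −16659.296.
Balance: K_A − x×(3280 − 2760) = K_B, so x = (K_A − K_B)/(3280 − 2760) = 13712.4/520 = 26.4 km.

26.4 km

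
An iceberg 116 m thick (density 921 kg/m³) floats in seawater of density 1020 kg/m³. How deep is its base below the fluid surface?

105 m

Draft d = t ρ_obj/ρ_fluid = 116 m × 921/1020 = 105 m.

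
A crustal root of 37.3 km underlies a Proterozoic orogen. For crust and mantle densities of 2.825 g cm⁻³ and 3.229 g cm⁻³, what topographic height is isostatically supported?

5.33 km

By Archimedes' principle applied to the lithosphere: ρ_c h = (ρ_m − ρ_c) r.
h = r (ρ_m − ρ_c) / ρ_c = 37.3 km × (3.229 − 2.825) / 2.825 = 5.33 km.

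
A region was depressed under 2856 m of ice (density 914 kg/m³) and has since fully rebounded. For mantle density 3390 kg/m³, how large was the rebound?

770 m

Removing the load lets mantle flow back in; uplift u satisfies ρ_ice t = ρ_m u.
u = t ρ_ice/ρ_m = 2856 m × 914/3390 = 770 m.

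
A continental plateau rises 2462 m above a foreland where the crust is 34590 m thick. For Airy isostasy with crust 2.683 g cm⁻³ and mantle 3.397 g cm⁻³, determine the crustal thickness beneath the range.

46300 m

Root depth r = h ρ_c / (ρ_m − ρ_c) = 2462 m × 2.683 / 0.714 = 9251 m.
Total thickness = T + h + r = 34590 m + 2462 m + 9251 m = 46300 m.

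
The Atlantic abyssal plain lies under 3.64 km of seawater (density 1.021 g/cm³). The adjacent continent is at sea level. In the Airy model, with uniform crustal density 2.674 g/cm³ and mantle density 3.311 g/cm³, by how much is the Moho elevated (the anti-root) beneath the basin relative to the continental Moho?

Balancing pressure at the compensation depth: replacing crust with seawater at the top is compensated by replacing crust with mantle at the base: d (ρ_c − ρ_w) = a (ρ_m − ρ_c).
a = d (ρ_c − ρ_w)/(ρ_m − ρ_c) = 3.64 km × 1.653/0.637 = 9.45 km.

9.45 km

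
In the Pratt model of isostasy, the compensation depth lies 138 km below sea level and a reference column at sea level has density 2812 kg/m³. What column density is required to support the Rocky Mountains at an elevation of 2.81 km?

2760 kg/m³

Pratt balance: ρ_ref D = ρ (D + h).
ρ = ρ_ref D/(D + h) = 2812 × 138 km/(138 km + 2.81 km) = 2760 kg/m³.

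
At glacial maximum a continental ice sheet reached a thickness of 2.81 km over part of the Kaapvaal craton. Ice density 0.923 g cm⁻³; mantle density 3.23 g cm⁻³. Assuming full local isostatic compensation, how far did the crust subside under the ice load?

Isostatic balance requires: the ice load ρ_ice t is balanced by mantle displaced below, ρ_m s.
s = t ρ_ice / ρ_m = 2.81 km × 0.923/3.23 = 0.803 km.

0.803 km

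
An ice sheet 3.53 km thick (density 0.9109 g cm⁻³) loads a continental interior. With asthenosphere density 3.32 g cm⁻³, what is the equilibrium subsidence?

0.969 km

By Archimedes' principle applied to the lithosphere: the ice load ρ_ice t is balanced by mantle displaced below, ρ_m s.
s = t ρ_ice / ρ_m = 3.53 km × 0.9109/3.32 = 0.969 km.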